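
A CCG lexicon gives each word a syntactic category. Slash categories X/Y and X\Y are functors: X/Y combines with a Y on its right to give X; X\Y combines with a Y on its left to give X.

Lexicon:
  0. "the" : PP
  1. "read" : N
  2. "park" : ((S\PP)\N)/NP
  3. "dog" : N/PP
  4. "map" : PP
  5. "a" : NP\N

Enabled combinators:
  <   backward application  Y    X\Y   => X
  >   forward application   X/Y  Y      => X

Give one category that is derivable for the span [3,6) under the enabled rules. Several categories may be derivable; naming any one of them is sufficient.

[0,6] S   <
  [0,1] "the" : PP
  [1,6] S\PP   <
    [1,2] "read" : N
    [2,6] (S\PP)\N   >
      [2,3] "park" : ((S\PP)\N)/NP
      [3,6] NP   <
        [3,5] N   >
          [3,4] "dog" : N/PP
          [4,5] "map" : PP
        [5,6] "a" : NP\N

NP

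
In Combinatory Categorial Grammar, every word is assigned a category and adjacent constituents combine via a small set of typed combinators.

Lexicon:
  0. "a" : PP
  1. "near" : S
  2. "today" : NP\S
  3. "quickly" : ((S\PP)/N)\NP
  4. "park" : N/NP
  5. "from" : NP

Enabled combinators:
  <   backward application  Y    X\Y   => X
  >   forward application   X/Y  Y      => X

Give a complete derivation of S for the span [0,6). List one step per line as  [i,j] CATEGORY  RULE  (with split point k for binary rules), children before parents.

[0,6] S   <
  [0,1] "a" : PP
  [1,6] S\PP   >
    [1,4] (S\PP)/N   <
      [1,3] NP   <
        [1,2] "near" : S
        [2,3] "today" : NP\S
      [3,4] "quickly" : ((S\PP)/N)\NP
    [4,6] N   >
      [4,5] "park" : N/NP
      [5,6] "from" : NP

[0,1] PP  lex  "a"
[1,2] S  lex  "near"
[2,3] NP\S  lex  "today"
[1,3] NP  <  k=2
[3,4] ((S\PP)/N)\NP  lex  "quickly"
[1,4] (S\PP)/N  <  k=3
[4,5] N/NP  lex  "park"
[5,6] NP  lex  "from"
[4,6] N  >  k=5
[1,6] S\PP  >  k=4
[0,6] S  <  k=1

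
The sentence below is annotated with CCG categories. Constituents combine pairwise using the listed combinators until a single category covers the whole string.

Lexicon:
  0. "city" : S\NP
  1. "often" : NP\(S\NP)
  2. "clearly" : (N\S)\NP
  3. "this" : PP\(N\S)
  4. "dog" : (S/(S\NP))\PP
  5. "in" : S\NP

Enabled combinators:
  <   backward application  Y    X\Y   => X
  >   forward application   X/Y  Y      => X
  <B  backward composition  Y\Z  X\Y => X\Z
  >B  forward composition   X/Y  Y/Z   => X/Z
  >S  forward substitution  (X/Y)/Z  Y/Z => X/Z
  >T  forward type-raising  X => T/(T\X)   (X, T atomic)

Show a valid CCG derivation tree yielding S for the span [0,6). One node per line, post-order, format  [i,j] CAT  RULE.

[0,1] S\NP  lex  "city"
[1,2] NP\(S\NP)  lex  "often"
[0,2] NP  <  k=1
[2,3] (N\S)\NP  lex  "clearly"
[3,4] PP\(N\S)  lex  "this"
[2,4] PP\NP  <B  k=3
[0,4] PP  <  k=2
[4,5] (S/(S\NP))\PP  lex  "dog"
[0,5] S/(S\NP)  <  k=4
[5,6] S\NP  lex  "in"
[0,6] S  >  k=5

[0,6] S   >
  [0,5] S/(S\NP)   <
    [0,4] PP   <
      [0,2] NP   <
        [0,1] "city" : S\NP
        [1,2] "often" : NP\(S\NP)
      [2,4] PP\NP   <B
        [2,3] "clearly" : (N\S)\NP
        [3,4] "this" : PP\(N\S)
    [4,5] "dog" : (S/(S\NP))\PP
  [5,6] "in" : S\NP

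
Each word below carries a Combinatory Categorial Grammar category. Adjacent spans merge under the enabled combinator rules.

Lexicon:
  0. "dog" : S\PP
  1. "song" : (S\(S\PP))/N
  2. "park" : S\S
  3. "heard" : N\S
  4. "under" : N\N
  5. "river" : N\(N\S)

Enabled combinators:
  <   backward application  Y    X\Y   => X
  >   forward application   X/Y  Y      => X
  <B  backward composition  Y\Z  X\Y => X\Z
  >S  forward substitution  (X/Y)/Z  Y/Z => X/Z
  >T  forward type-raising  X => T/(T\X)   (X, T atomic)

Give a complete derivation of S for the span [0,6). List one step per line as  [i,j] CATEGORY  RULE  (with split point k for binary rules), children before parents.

[0,1] S\PP  lex  "dog"
[1,2] (S\(S\PP))/N  lex  "song"
[2,3] S\S  lex  "park"
[3,4] N\S  lex  "heard"
[2,4] N\S  <B  k=3
[4,5] N\N  lex  "under"
[2,5] N\S  <B  k=4
[5,6] N\(N\S)  lex  "river"
[2,6] N  <  k=5
[1,6] S\(S\PP)  >  k=2
[0,6] S  <  k=1

[0,6] S   <
  [0,1] "dog" : S\PP
  [1,6] S\(S\PP)   >
    [1,2] "song" : (S\(S\PP))/N
    [2,6] N   <
      [2,5] N\S   <B
        [2,4] N\S   <B
          [2,3] "park" : S\S
          [3,4] "heard" : N\S
        [4,5] "under" : N\N
      [5,6] "river" : N\(N\S)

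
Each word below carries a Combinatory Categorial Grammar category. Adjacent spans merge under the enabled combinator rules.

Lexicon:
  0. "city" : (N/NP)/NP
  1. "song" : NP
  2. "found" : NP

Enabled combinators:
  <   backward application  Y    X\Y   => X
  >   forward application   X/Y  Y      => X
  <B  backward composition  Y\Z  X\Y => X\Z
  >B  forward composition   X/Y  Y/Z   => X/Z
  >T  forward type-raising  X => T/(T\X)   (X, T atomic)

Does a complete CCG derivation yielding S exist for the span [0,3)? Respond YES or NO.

(N/NP)/NP NP NP
CKY chart[0,3] = {N, N/(NP\NP), N/(N\N), NP/(NP\N), PP/(PP\N), S/(S\N)}; S ∉ chart

NO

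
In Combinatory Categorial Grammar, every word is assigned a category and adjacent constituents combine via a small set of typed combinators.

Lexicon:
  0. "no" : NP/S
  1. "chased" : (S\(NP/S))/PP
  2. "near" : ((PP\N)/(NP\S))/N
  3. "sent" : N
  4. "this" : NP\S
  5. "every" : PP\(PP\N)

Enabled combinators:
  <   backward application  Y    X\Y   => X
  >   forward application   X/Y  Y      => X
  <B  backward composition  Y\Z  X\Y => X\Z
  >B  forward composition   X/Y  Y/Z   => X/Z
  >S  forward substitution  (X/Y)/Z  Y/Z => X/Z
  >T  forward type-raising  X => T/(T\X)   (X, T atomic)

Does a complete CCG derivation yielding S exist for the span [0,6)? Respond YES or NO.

[0,6] S   <
  [0,1] "no" : NP/S
  [1,6] S\(NP/S)   >
    [1,2] "chased" : (S\(NP/S))/PP
    [2,6] PP   <
      [2,5] PP\N   >
        [2,4] (PP\N)/(NP\S)   >
          [2,3] "near" : ((PP\N)/(NP\S))/N
          [3,4] "sent" : N
        [4,5] "this" : NP\S
      [5,6] "every" : PP\(PP\N)

YES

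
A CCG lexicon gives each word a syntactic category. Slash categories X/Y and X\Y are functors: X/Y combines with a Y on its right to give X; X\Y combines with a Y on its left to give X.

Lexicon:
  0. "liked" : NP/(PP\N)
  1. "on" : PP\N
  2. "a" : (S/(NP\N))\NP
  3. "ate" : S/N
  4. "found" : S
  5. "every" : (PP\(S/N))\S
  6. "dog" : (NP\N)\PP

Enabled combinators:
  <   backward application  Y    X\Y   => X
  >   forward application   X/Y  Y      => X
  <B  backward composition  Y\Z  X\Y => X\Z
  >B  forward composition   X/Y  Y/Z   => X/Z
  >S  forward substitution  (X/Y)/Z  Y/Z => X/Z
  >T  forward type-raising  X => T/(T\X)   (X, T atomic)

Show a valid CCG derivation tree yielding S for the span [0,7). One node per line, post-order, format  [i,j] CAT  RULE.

[0,7] S   >
  [0,3] S/(NP\N)   <
    [0,2] NP   >
      [0,1] "liked" : NP/(PP\N)
      [1,2] "on" : PP\N
    [2,3] "a" : (S/(NP\N))\NP
  [3,7] NP\N   <
    [3,6] PP   <
      [3,4] "ate" : S/N
      [4,6] PP\(S/N)   <
        [4,5] "found" : S
        [5,6] "every" : (PP\(S/N))\S
    [6,7] "dog" : (NP\N)\PP

[0,1] NP/(PP\N)  lex  "liked"
[1,2] PP\N  lex  "on"
[0,2] NP  >  k=1
[2,3] (S/(NP\N))\NP  lex  "a"
[0,3] S/(NP\N)  <  k=2
[3,4] S/N  lex  "ate"
[4,5] S  lex  "found"
[5,6] (PP\(S/N))\S  lex  "every"
[4,6] PP\(S/N)  <  k=5
[3,6] PP  <  k=4
[6,7] (NP\N)\PP  lex  "dog"
[3,7] NP\N  <  k=6
[0,7] S  >  k=3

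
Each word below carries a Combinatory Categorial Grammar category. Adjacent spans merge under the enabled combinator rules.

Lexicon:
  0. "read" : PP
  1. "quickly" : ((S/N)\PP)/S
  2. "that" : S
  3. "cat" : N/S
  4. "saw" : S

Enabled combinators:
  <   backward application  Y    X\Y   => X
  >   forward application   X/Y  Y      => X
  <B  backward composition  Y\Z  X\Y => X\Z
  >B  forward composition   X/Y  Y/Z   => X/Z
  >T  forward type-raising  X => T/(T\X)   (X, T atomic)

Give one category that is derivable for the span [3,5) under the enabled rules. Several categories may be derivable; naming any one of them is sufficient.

N

[0,5] S   >
  [0,3] S/N   <
    [0,1] "read" : PP
    [1,3] (S/N)\PP   >
      [1,2] "quickly" : ((S/N)\PP)/S
      [2,3] "that" : S
  [3,5] N   >
    [3,4] "cat" : N/S
    [4,5] "saw" : S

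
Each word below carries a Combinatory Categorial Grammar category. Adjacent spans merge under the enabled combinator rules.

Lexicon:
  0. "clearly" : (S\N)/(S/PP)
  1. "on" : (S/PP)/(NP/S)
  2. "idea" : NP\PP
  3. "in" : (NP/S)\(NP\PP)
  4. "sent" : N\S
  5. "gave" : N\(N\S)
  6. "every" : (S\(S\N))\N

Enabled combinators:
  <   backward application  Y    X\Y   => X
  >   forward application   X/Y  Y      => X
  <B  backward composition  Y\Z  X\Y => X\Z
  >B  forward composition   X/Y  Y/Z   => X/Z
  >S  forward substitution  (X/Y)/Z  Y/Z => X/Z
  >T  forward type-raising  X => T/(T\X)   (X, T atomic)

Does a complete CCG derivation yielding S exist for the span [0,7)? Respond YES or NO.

YES

[0,7] S   <
  [0,4] S\N   >
    [0,1] "clearly" : (S\N)/(S/PP)
    [1,4] S/PP   >
      [1,2] "on" : (S/PP)/(NP/S)
      [2,4] NP/S   <
        [2,3] "idea" : NP\PP
        [3,4] "in" : (NP/S)\(NP\PP)
  [4,7] S\(S\N)   <
    [4,6] N   <
      [4,5] "sent" : N\S
      [5,6] "gave" : N\(N\S)
    [6,7] "every" : (S\(S\N))\N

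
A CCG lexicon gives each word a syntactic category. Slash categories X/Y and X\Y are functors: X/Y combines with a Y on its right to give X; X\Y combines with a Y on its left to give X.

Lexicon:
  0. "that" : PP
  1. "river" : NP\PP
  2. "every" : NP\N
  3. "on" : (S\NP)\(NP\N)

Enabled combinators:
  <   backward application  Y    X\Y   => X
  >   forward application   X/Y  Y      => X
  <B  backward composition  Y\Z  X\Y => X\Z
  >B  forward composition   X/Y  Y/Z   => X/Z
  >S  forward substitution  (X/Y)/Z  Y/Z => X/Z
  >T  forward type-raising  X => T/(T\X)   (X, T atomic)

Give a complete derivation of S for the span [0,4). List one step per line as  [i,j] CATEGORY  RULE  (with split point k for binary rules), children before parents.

[0,1] PP  lex  "that"
[1,2] NP\PP  lex  "river"
[2,3] NP\N  lex  "every"
[3,4] (S\NP)\(NP\N)  lex  "on"
[2,4] S\NP  <  k=3
[1,4] S\PP  <B  k=2
[0,4] S  <  k=1

[0,4] S   <
  [0,1] "that" : PP
  [1,4] S\PP   <B
    [1,2] "river" : NP\PP
    [2,4] S\NP   <
      [2,3] "every" : NP\N
      [3,4] "on" : (S\NP)\(NP\N)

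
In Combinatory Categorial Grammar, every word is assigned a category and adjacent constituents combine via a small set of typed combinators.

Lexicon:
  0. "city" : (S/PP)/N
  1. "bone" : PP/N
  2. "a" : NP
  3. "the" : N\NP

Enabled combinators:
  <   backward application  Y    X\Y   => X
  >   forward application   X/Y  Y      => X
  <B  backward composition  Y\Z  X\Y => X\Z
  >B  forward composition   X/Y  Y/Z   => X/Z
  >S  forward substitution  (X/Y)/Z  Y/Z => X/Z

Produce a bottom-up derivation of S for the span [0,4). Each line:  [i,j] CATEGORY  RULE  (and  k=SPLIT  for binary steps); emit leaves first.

[0,4] S   >
  [0,2] S/N   >S
    [0,1] "city" : (S/PP)/N
    [1,2] "bone" : PP/N
  [2,4] N   <
    [2,3] "a" : NP
    [3,4] "the" : N\NP

[0,1] (S/PP)/N  lex  "city"
[1,2] PP/N  lex  "bone"
[0,2] S/N  >S  k=1
[2,3] NP  lex  "a"
[3,4] N\NP  lex  "the"
[2,4] N  <  k=3
[0,4] S  >  k=2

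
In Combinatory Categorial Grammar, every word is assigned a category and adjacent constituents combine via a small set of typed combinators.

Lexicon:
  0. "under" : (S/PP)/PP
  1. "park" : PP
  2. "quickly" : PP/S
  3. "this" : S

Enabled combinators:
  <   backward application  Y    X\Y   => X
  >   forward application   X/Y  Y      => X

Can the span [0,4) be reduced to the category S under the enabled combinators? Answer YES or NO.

YES

[0,4] S   >
  [0,2] S/PP   >
    [0,1] "under" : (S/PP)/PP
    [1,2] "park" : PP
  [2,4] PP   >
    [2,3] "quickly" : PP/S
    [3,4] "this" : S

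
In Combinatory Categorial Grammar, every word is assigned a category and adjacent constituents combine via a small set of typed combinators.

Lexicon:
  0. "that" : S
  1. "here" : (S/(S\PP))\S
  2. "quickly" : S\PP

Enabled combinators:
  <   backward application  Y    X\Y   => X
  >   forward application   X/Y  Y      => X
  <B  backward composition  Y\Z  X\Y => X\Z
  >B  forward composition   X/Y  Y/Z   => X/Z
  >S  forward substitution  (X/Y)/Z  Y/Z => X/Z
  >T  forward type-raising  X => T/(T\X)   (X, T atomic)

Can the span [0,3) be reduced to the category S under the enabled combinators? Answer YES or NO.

YES

[0,3] S   >
  [0,2] S/(S\PP)   <
    [0,1] "that" : S
    [1,2] "here" : (S/(S\PP))\S
  [2,3] "quickly" : S\PP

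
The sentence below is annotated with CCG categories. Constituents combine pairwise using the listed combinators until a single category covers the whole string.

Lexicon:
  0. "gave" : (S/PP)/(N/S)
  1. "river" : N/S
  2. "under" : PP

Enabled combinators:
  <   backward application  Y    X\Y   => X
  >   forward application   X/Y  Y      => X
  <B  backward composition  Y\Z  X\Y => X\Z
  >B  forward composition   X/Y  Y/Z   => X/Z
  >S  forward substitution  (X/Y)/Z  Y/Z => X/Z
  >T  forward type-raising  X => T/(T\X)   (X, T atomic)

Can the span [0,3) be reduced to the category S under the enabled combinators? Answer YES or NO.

YES

[0,3] S   >
  [0,2] S/PP   >
    [0,1] "gave" : (S/PP)/(N/S)
    [1,2] "river" : N/S
  [2,3] "under" : PP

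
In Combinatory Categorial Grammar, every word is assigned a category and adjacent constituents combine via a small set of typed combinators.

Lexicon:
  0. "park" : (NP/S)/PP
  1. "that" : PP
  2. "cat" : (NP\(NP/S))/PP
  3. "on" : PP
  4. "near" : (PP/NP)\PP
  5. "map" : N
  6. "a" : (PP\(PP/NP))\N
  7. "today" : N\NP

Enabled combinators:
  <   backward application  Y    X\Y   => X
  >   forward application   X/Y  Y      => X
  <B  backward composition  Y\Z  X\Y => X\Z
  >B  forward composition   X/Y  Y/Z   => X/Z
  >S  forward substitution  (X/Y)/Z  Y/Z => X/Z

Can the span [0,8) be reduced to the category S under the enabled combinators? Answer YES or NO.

NO

(NP/S)/PP PP (NP\(NP/S))/PP PP (PP/NP)\PP N (PP\(PP/NP))\N N\NP
CKY chart[0,8] = {N}; S ∉ chart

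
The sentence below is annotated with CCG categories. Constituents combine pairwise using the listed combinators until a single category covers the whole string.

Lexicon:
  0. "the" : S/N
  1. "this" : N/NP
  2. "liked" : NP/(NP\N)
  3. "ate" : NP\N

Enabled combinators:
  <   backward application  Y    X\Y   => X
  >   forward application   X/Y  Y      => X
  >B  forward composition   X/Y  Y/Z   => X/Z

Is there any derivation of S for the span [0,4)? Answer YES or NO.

YES

[0,4] S   >
  [0,1] "the" : S/N
  [1,4] N   >
    [1,2] "this" : N/NP
    [2,4] NP   >
      [2,3] "liked" : NP/(NP\N)
      [3,4] "ate" : NP\N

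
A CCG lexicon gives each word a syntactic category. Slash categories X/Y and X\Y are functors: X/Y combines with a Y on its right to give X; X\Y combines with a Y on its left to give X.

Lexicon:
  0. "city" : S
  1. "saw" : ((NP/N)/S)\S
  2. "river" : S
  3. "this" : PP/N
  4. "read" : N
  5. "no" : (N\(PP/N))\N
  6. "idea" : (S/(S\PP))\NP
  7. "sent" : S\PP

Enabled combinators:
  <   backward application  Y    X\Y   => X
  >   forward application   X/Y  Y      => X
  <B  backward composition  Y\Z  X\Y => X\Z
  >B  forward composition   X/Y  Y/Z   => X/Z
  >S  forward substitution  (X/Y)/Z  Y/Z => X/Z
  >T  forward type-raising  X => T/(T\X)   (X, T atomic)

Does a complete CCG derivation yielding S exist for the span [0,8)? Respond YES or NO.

[0,8] S   >
  [0,7] S/(S\PP)   <
    [0,6] NP   >
      [0,3] NP/N   >
        [0,2] (NP/N)/S   <
          [0,1] "city" : S
          [1,2] "saw" : ((NP/N)/S)\S
        [2,3] "river" : S
      [3,6] N   <
        [3,4] "this" : PP/N
        [4,6] N\(PP/N)   <
          [4,5] "read" : N
          [5,6] "no" : (N\(PP/N))\N
    [6,7] "idea" : (S/(S\PP))\NP
  [7,8] "sent" : S\PP

YES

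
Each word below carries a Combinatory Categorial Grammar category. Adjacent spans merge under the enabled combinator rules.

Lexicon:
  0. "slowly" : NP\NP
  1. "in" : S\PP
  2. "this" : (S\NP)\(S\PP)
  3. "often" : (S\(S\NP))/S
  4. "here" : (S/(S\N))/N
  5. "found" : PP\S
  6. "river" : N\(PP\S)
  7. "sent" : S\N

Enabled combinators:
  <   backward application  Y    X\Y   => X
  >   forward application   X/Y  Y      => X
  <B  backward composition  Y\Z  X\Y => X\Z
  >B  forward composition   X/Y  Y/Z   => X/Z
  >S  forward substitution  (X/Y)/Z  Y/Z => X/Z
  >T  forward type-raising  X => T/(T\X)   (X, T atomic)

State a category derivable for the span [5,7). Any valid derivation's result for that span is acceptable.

N

[0,8] S   <
  [0,3] S\NP   <B
    [0,1] "slowly" : NP\NP
    [1,3] S\NP   <
      [1,2] "in" : S\PP
      [2,3] "this" : (S\NP)\(S\PP)
  [3,8] S\(S\NP)   >
    [3,4] "often" : (S\(S\NP))/S
    [4,8] S   >
      [4,7] S/(S\N)   >
        [4,5] "here" : (S/(S\N))/N
        [5,7] N   <
          [5,6] "found" : PP\S
          [6,7] "river" : N\(PP\S)
      [7,8] "sent" : S\N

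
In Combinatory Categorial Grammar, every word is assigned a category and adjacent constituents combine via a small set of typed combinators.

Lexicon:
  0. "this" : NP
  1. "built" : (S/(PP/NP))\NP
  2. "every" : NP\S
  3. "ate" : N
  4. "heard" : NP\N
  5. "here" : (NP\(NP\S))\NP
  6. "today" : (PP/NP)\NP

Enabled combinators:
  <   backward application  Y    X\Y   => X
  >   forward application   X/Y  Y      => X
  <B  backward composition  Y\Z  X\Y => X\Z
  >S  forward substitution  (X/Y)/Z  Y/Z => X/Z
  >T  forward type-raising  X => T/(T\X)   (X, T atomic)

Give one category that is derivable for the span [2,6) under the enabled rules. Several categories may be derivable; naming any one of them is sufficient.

NP

[0,7] S   >
  [0,2] S/(PP/NP)   <
    [0,1] "this" : NP
    [1,2] "built" : (S/(PP/NP))\NP
  [2,7] PP/NP   <
    [2,6] NP   <
      [2,3] "every" : NP\S
      [3,6] NP\(NP\S)   <
        [3,5] NP   >
          [3,4] NP/(NP\N)   >T
            [3,4] "ate" : N
          [4,5] "heard" : NP\N
        [5,6] "here" : (NP\(NP\S))\NP
    [6,7] "today" : (PP/NP)\NP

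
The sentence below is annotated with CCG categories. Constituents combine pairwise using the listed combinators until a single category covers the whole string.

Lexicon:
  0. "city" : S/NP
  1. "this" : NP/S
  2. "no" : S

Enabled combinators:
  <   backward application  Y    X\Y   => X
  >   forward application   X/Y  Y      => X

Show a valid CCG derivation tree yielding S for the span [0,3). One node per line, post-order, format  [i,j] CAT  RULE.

[0,3] S   >
  [0,1] "city" : S/NP
  [1,3] NP   >
    [1,2] "this" : NP/S
    [2,3] "no" : S

[0,1] S/NP  lex  "city"
[1,2] NP/S  lex  "this"
[2,3] S  lex  "no"
[1,3] NP  >  k=2
[0,3] S  >  k=1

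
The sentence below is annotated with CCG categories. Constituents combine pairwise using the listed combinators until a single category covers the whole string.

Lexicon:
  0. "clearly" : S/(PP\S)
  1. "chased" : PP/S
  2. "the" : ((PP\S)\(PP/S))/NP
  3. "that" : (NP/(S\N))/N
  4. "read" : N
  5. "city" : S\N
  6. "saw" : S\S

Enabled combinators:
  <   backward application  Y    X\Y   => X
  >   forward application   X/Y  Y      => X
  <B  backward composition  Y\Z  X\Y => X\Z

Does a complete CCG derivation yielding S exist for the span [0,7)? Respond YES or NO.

[0,7] S   >
  [0,1] "clearly" : S/(PP\S)
  [1,7] PP\S   <
    [1,2] "chased" : PP/S
    [2,7] (PP\S)\(PP/S)   >
      [2,3] "the" : ((PP\S)\(PP/S))/NP
      [3,7] NP   >
        [3,5] NP/(S\N)   >
          [3,4] "that" : (NP/(S\N))/N
          [4,5] "read" : N
        [5,7] S\N   <B
          [5,6] "city" : S\N
          [6,7] "saw" : S\S

YES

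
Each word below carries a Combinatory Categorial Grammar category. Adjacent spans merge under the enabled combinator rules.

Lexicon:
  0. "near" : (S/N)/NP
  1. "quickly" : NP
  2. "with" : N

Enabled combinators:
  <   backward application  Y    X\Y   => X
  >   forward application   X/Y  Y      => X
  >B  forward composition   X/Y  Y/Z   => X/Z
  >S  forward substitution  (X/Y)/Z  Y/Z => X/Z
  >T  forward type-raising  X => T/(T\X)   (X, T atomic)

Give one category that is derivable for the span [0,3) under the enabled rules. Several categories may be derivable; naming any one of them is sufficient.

S

[0,3] S   >
  [0,2] S/N   >
    [0,1] "near" : (S/N)/NP
    [1,2] "quickly" : NP
  [2,3] "with" : N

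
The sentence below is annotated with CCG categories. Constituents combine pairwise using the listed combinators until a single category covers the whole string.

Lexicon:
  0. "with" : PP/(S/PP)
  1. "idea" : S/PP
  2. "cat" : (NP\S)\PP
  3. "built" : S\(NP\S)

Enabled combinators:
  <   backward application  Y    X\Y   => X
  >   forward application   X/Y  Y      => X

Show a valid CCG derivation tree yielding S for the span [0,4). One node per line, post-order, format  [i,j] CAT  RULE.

[0,1] PP/(S/PP)  lex  "with"
[1,2] S/PP  lex  "idea"
[0,2] PP  >  k=1
[2,3] (NP\S)\PP  lex  "cat"
[0,3] NP\S  <  k=2
[3,4] S\(NP\S)  lex  "built"
[0,4] S  <  k=3

[0,4] S   <
  [0,3] NP\S   <
    [0,2] PP   >
      [0,1] "with" : PP/(S/PP)
      [1,2] "idea" : S/PP
    [2,3] "cat" : (NP\S)\PP
  [3,4] "built" : S\(NP\S)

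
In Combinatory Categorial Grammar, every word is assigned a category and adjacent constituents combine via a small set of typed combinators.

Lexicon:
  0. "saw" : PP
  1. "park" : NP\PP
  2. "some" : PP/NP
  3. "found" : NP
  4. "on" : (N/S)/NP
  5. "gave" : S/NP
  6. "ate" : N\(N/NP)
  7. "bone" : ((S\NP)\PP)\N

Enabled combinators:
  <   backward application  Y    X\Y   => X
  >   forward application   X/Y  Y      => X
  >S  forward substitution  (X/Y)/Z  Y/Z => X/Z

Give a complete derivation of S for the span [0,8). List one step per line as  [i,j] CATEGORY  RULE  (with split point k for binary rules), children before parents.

[0,1] PP  lex  "saw"
[1,2] NP\PP  lex  "park"
[0,2] NP  <  k=1
[2,3] PP/NP  lex  "some"
[3,4] NP  lex  "found"
[2,4] PP  >  k=3
[4,5] (N/S)/NP  lex  "on"
[5,6] S/NP  lex  "gave"
[4,6] N/NP  >S  k=5
[6,7] N\(N/NP)  lex  "ate"
[4,7] N  <  k=6
[7,8] ((S\NP)\PP)\N  lex  "bone"
[4,8] (S\NP)\PP  <  k=7
[2,8] S\NP  <  k=4
[0,8] S  <  k=2

[0,8] S   <
  [0,2] NP   <
    [0,1] "saw" : PP
    [1,2] "park" : NP\PP
  [2,8] S\NP   <
    [2,4] PP   >
      [2,3] "some" : PP/NP
      [3,4] "found" : NP
    [4,8] (S\NP)\PP   <
      [4,7] N   <
        [4,6] N/NP   >S
          [4,5] "on" : (N/S)/NP
          [5,6] "gave" : S/NP
        [6,7] "ate" : N\(N/NP)
      [7,8] "bone" : ((S\NP)\PP)\N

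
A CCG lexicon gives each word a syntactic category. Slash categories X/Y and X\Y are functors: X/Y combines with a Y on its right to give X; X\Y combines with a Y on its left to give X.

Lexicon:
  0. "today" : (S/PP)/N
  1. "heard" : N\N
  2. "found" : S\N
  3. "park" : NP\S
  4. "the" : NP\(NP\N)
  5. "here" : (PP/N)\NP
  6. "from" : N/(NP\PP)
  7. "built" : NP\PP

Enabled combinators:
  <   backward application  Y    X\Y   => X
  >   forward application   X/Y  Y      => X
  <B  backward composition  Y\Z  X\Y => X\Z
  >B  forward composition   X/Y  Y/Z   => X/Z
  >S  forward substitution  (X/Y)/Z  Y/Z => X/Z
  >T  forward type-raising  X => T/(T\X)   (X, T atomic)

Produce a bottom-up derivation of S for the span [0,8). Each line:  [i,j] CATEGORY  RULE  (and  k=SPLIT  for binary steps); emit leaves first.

[0,8] S   >
  [0,6] S/N   >S
    [0,1] "today" : (S/PP)/N
    [1,6] PP/N   <
      [1,5] NP   <
        [1,4] NP\N   <B
          [1,2] "heard" : N\N
          [2,4] NP\N   <B
            [2,3] "found" : S\N
            [3,4] "park" : NP\S
        [4,5] "the" : NP\(NP\N)
      [5,6] "here" : (PP/N)\NP
  [6,8] N   >
    [6,7] "from" : N/(NP\PP)
    [7,8] "built" : NP\PP

[0,1] (S/PP)/N  lex  "today"
[1,2] N\N  lex  "heard"
[2,3] S\N  lex  "found"
[3,4] NP\S  lex  "park"
[2,4] NP\N  <B  k=3
[1,4] NP\N  <B  k=2
[4,5] NP\(NP\N)  lex  "the"
[1,5] NP  <  k=4
[5,6] (PP/N)\NP  lex  "here"
[1,6] PP/N  <  k=5
[0,6] S/N  >S  k=1
[6,7] N/(NP\PP)  lex  "from"
[7,8] NP\PP  lex  "built"
[6,8] N  >  k=7
[0,8] S  >  k=6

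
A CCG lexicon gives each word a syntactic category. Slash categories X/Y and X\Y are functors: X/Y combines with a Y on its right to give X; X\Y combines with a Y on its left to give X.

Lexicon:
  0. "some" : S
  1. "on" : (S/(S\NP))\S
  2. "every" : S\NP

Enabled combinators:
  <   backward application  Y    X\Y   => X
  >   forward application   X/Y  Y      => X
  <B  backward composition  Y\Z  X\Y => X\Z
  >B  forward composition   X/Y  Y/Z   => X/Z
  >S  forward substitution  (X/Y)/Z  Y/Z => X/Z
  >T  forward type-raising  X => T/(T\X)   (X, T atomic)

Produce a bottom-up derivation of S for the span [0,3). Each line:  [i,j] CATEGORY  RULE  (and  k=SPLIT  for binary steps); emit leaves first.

[0,3] S   >
  [0,2] S/(S\NP)   <
    [0,1] "some" : S
    [1,2] "on" : (S/(S\NP))\S
  [2,3] "every" : S\NP

[0,1] S  lex  "some"
[1,2] (S/(S\NP))\S  lex  "on"
[0,2] S/(S\NP)  <  k=1
[2,3] S\NP  lex  "every"
[0,3] S  >  k=2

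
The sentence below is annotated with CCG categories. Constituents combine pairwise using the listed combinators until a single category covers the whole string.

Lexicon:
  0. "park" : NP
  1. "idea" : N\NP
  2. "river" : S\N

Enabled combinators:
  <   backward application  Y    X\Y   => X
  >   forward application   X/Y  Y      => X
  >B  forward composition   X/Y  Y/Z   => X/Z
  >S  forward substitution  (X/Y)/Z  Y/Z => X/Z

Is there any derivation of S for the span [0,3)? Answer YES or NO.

[0,3] S   <
  [0,2] N   <
    [0,1] "park" : NP
    [1,2] "idea" : N\NP
  [2,3] "river" : S\N

YES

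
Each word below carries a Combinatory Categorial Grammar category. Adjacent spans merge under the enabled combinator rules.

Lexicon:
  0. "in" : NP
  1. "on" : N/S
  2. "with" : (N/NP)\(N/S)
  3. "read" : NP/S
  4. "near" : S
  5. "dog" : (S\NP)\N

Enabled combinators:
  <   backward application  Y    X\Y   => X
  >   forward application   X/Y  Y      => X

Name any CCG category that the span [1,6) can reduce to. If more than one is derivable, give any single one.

[0,6] S   <
  [0,1] "in" : NP
  [1,6] S\NP   <
    [1,5] N   >
      [1,3] N/NP   <
        [1,2] "on" : N/S
        [2,3] "with" : (N/NP)\(N/S)
      [3,5] NP   >
        [3,4] "read" : NP/S
        [4,5] "near" : S
    [5,6] "dog" : (S\NP)\N

S\NP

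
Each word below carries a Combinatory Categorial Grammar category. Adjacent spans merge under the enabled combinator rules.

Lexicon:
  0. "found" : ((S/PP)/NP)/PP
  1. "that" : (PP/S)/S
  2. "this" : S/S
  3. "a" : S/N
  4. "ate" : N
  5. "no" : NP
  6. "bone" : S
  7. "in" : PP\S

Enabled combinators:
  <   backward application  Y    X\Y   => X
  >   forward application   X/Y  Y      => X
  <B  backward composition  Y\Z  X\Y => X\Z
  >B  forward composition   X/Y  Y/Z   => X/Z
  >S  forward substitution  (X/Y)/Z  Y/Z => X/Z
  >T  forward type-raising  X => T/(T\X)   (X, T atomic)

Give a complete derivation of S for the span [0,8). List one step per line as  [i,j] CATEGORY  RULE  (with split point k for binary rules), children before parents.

[0,8] S   >
  [0,6] S/PP   >
    [0,5] (S/PP)/NP   >
      [0,1] "found" : ((S/PP)/NP)/PP
      [1,5] PP   >
        [1,3] PP/S   >S
          [1,2] "that" : (PP/S)/S
          [2,3] "this" : S/S
        [3,5] S   >
          [3,4] "a" : S/N
          [4,5] "ate" : N
    [5,6] "no" : NP
  [6,8] PP   <
    [6,7] "bone" : S
    [7,8] "in" : PP\S

[0,1] ((S/PP)/NP)/PP  lex  "found"
[1,2] (PP/S)/S  lex  "that"
[2,3] S/S  lex  "this"
[1,3] PP/S  >S  k=2
[3,4] S/N  lex  "a"
[4,5] N  lex  "ate"
[3,5] S  >  k=4
[1,5] PP  >  k=3
[0,5] (S/PP)/NP  >  k=1
[5,6] NP  lex  "no"
[0,6] S/PP  >  k=5
[6,7] S  lex  "bone"
[7,8] PP\S  lex  "in"
[6,8] PP  <  k=7
[0,8] S  >  k=6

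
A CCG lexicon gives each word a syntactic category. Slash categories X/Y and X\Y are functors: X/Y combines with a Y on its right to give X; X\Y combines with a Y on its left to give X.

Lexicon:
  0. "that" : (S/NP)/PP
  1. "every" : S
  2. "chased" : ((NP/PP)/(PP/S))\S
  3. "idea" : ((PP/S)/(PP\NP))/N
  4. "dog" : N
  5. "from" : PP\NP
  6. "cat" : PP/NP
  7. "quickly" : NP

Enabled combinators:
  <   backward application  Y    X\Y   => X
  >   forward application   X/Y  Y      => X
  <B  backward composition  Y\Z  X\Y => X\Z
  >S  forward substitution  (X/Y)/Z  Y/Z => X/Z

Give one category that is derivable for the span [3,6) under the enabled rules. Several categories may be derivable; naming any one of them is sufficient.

PP/S

[0,8] S   >
  [0,6] S/PP   >S
    [0,1] "that" : (S/NP)/PP
    [1,6] NP/PP   >
      [1,3] (NP/PP)/(PP/S)   <
        [1,2] "every" : S
        [2,3] "chased" : ((NP/PP)/(PP/S))\S
      [3,6] PP/S   >
        [3,5] (PP/S)/(PP\NP)   >
          [3,4] "idea" : ((PP/S)/(PP\NP))/N
          [4,5] "dog" : N
        [5,6] "from" : PP\NP
  [6,8] PP   >
    [6,7] "cat" : PP/NP
    [7,8] "quickly" : NP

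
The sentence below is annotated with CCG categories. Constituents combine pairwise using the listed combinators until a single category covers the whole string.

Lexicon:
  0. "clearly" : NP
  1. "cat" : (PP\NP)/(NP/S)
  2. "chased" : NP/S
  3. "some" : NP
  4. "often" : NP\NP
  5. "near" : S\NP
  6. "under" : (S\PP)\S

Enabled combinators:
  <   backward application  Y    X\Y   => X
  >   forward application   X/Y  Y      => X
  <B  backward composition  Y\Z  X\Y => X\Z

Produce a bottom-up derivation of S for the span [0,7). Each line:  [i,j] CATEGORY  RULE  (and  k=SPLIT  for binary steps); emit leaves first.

[0,1] NP  lex  "clearly"
[1,2] (PP\NP)/(NP/S)  lex  "cat"
[2,3] NP/S  lex  "chased"
[1,3] PP\NP  >  k=2
[0,3] PP  <  k=1
[3,4] NP  lex  "some"
[4,5] NP\NP  lex  "often"
[5,6] S\NP  lex  "near"
[4,6] S\NP  <B  k=5
[3,6] S  <  k=4
[6,7] (S\PP)\S  lex  "under"
[3,7] S\PP  <  k=6
[0,7] S  <  k=3

[0,7] S   <
  [0,3] PP   <
    [0,1] "clearly" : NP
    [1,3] PP\NP   >
      [1,2] "cat" : (PP\NP)/(NP/S)
      [2,3] "chased" : NP/S
  [3,7] S\PP   <
    [3,6] S   <
      [3,4] "some" : NP
      [4,6] S\NP   <B
        [4,5] "often" : NP\NP
        [5,6] "near" : S\NP
    [6,7] "under" : (S\PP)\S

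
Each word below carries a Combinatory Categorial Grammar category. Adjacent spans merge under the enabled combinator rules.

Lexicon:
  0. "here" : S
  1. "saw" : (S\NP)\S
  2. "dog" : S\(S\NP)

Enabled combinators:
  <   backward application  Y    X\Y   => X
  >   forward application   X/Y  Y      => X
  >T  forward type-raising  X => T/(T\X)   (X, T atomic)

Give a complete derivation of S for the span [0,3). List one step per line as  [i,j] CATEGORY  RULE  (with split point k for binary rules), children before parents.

[0,3] S   <
  [0,2] S\NP   <
    [0,1] "here" : S
    [1,2] "saw" : (S\NP)\S
  [2,3] "dog" : S\(S\NP)

[0,1] S  lex  "here"
[1,2] (S\NP)\S  lex  "saw"
[0,2] S\NP  <  k=1
[2,3] S\(S\NP)  lex  "dog"
[0,3] S  <  k=2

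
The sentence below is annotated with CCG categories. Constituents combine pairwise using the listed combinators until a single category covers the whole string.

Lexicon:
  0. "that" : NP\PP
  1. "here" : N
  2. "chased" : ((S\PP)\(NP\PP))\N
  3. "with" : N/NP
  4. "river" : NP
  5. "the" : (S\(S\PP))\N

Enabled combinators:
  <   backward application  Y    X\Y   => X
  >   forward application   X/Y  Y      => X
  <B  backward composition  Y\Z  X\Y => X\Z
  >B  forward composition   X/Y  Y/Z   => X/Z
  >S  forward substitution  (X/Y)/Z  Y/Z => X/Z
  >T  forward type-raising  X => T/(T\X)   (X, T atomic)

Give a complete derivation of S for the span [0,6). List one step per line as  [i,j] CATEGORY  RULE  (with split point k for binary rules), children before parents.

[0,6] S   <
  [0,3] S\PP   <
    [0,1] "that" : NP\PP
    [1,3] (S\PP)\(NP\PP)   <
      [1,2] "here" : N
      [2,3] "chased" : ((S\PP)\(NP\PP))\N
  [3,6] S\(S\PP)   <
    [3,5] N   >
      [3,4] "with" : N/NP
      [4,5] "river" : NP
    [5,6] "the" : (S\(S\PP))\N

[0,1] NP\PP  lex  "that"
[1,2] N  lex  "here"
[2,3] ((S\PP)\(NP\PP))\N  lex  "chased"
[1,3] (S\PP)\(NP\PP)  <  k=2
[0,3] S\PP  <  k=1
[3,4] N/NP  lex  "with"
[4,5] NP  lex  "river"
[3,5] N  >  k=4
[5,6] (S\(S\PP))\N  lex  "the"
[3,6] S\(S\PP)  <  k=5
[0,6] S  <  k=3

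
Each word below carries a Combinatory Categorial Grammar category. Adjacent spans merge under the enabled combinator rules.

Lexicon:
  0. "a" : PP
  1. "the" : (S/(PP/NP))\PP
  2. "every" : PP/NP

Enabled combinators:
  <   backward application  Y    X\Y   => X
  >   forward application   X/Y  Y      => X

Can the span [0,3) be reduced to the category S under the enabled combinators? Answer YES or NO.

YES

[0,3] S   >
  [0,2] S/(PP/NP)   <
    [0,1] "a" : PP
    [1,2] "the" : (S/(PP/NP))\PP
  [2,3] "every" : PP/NP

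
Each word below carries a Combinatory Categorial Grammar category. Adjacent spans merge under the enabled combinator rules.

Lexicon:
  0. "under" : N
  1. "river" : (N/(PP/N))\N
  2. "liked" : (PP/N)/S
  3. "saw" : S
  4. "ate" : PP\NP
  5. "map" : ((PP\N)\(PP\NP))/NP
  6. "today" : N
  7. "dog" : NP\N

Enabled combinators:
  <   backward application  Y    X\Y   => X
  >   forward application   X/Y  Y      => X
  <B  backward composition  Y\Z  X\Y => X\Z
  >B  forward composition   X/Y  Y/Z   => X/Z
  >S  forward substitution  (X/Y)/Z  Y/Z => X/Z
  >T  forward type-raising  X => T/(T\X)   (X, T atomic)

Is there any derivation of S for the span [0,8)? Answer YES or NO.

N (N/(PP/N))\N (PP/N)/S S PP\NP ((PP\N)\(PP\NP))/NP N NP\N
CKY chart[0,8] = {N/(N\PP), NP/(NP\PP), PP, PP/(PP\PP), S/(S\PP)}; S ∉ chart

NO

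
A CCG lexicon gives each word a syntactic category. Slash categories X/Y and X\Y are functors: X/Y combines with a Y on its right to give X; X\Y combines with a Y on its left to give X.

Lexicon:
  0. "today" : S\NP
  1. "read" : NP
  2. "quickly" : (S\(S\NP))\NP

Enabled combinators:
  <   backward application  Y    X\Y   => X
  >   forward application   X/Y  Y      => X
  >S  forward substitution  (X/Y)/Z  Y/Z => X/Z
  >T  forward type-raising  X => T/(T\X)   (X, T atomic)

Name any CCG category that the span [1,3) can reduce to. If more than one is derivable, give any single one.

S\(S\NP)

[0,3] S   <
  [0,1] "today" : S\NP
  [1,3] S\(S\NP)   <
    [1,2] "read" : NP
    [2,3] "quickly" : (S\(S\NP))\NP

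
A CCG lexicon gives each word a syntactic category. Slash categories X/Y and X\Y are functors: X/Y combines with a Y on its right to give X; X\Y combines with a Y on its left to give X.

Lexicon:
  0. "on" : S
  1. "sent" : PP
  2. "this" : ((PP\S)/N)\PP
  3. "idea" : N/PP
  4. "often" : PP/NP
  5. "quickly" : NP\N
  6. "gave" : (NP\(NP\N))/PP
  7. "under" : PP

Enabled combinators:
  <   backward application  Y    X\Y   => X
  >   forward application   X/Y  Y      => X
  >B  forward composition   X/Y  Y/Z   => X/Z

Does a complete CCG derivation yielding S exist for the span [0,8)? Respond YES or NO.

S PP ((PP\S)/N)\PP N/PP PP/NP NP\N (NP\(NP\N))/PP PP
CKY chart[0,8] = {PP}; S ∉ chart

NO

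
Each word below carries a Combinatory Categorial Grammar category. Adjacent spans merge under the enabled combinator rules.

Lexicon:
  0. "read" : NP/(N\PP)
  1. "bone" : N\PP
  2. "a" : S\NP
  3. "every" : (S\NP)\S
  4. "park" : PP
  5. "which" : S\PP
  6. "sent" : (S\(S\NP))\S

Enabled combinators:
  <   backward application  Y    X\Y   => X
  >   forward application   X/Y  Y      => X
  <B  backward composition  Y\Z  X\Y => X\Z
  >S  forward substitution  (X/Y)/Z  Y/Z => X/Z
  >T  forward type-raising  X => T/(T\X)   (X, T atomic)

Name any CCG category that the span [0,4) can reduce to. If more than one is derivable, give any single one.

S\NP

[0,7] S   <
  [0,4] S\NP   <
    [0,3] S   <
      [0,2] NP   >
        [0,1] "read" : NP/(N\PP)
        [1,2] "bone" : N\PP
      [2,3] "a" : S\NP
    [3,4] "every" : (S\NP)\S
  [4,7] S\(S\NP)   <
    [4,6] S   <
      [4,5] "park" : PP
      [5,6] "which" : S\PP
    [6,7] "sent" : (S\(S\NP))\S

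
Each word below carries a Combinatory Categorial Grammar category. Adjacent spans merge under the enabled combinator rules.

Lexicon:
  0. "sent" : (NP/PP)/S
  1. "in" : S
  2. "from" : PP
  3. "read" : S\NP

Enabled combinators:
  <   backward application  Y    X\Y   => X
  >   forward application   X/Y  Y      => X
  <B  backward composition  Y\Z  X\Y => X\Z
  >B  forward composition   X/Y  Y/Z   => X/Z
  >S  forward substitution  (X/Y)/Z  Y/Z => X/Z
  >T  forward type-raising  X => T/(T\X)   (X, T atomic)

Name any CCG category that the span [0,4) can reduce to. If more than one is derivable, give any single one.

[0,4] S   <
  [0,3] NP   >
    [0,2] NP/PP   >
      [0,1] "sent" : (NP/PP)/S
      [1,2] "in" : S
    [2,3] "from" : PP
  [3,4] "read" : S\NP

S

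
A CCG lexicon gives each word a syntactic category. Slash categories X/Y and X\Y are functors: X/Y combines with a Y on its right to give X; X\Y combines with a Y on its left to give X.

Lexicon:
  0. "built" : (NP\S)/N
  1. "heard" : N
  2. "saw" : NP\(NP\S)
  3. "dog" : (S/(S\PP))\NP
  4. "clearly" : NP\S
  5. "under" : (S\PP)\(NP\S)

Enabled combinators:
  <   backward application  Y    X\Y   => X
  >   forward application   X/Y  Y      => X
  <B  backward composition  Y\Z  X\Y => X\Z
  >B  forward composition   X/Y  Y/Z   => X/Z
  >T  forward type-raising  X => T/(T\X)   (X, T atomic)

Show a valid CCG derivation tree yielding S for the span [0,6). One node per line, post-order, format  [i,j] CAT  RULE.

[0,6] S   >
  [0,4] S/(S\PP)   <
    [0,3] NP   <
      [0,2] NP\S   >
        [0,1] "built" : (NP\S)/N
        [1,2] "heard" : N
      [2,3] "saw" : NP\(NP\S)
    [3,4] "dog" : (S/(S\PP))\NP
  [4,6] S\PP   <
    [4,5] "clearly" : NP\S
    [5,6] "under" : (S\PP)\(NP\S)

[0,1] (NP\S)/N  lex  "built"
[1,2] N  lex  "heard"
[0,2] NP\S  >  k=1
[2,3] NP\(NP\S)  lex  "saw"
[0,3] NP  <  k=2
[3,4] (S/(S\PP))\NP  lex  "dog"
[0,4] S/(S\PP)  <  k=3
[4,5] NP\S  lex  "clearly"
[5,6] (S\PP)\(NP\S)  lex  "under"
[4,6] S\PP  <  k=5
[0,6] S  >  k=4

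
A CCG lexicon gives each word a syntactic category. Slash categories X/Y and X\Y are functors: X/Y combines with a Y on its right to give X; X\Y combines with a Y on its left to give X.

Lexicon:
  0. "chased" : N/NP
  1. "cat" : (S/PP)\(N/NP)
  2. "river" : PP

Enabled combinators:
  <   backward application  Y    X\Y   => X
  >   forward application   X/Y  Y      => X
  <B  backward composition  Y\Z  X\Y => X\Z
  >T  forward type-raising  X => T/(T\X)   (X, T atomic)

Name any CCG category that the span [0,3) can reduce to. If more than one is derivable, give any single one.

S

[0,3] S   >
  [0,2] S/PP   <
    [0,1] "chased" : N/NP
    [1,2] "cat" : (S/PP)\(N/NP)
  [2,3] "river" : PP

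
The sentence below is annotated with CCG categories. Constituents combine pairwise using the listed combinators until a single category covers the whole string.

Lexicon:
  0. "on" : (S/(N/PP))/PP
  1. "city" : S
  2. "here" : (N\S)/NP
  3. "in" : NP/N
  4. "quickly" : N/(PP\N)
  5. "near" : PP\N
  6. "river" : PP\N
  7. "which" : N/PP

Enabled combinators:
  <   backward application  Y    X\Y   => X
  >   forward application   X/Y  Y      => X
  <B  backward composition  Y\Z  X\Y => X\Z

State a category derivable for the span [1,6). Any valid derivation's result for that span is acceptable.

N

[0,8] S   >
  [0,7] S/(N/PP)   >
    [0,1] "on" : (S/(N/PP))/PP
    [1,7] PP   <
      [1,6] N   <
        [1,2] "city" : S
        [2,6] N\S   >
          [2,3] "here" : (N\S)/NP
          [3,6] NP   >
            [3,4] "in" : NP/N
            [4,6] N   >
              [4,5] "quickly" : N/(PP\N)
              [5,6] "near" : PP\N
      [6,7] "river" : PP\N
  [7,8] "which" : N/PP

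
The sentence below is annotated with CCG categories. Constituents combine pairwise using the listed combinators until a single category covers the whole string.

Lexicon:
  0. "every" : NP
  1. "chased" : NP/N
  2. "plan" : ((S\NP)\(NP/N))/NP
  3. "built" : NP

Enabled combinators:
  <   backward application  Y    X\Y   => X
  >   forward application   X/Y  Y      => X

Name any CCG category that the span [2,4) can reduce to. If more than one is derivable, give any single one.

[0,4] S   <
  [0,1] "every" : NP
  [1,4] S\NP   <
    [1,2] "chased" : NP/N
    [2,4] (S\NP)\(NP/N)   >
      [2,3] "plan" : ((S\NP)\(NP/N))/NP
      [3,4] "built" : NP

(S\NP)\(NP/N)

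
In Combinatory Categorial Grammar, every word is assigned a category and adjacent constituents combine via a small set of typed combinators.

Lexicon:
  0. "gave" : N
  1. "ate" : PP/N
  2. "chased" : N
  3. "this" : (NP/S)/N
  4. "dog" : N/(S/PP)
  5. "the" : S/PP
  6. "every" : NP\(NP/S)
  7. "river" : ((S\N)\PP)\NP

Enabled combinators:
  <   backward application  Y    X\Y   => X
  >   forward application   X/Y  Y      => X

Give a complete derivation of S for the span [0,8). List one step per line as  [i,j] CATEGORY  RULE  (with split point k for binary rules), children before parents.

[0,8] S   <
  [0,1] "gave" : N
  [1,8] S\N   <
    [1,3] PP   >
      [1,2] "ate" : PP/N
      [2,3] "chased" : N
    [3,8] (S\N)\PP   <
      [3,7] NP   <
        [3,6] NP/S   >
          [3,4] "this" : (NP/S)/N
          [4,6] N   >
            [4,5] "dog" : N/(S/PP)
            [5,6] "the" : S/PP
        [6,7] "every" : NP\(NP/S)
      [7,8] "river" : ((S\N)\PP)\NP

[0,1] N  lex  "gave"
[1,2] PP/N  lex  "ate"
[2,3] N  lex  "chased"
[1,3] PP  >  k=2
[3,4] (NP/S)/N  lex  "this"
[4,5] N/(S/PP)  lex  "dog"
[5,6] S/PP  lex  "the"
[4,6] N  >  k=5
[3,6] NP/S  >  k=4
[6,7] NP\(NP/S)  lex  "every"
[3,7] NP  <  k=6
[7,8] ((S\N)\PP)\NP  lex  "river"
[3,8] (S\N)\PP  <  k=7
[1,8] S\N  <  k=3
[0,8] S  <  k=1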